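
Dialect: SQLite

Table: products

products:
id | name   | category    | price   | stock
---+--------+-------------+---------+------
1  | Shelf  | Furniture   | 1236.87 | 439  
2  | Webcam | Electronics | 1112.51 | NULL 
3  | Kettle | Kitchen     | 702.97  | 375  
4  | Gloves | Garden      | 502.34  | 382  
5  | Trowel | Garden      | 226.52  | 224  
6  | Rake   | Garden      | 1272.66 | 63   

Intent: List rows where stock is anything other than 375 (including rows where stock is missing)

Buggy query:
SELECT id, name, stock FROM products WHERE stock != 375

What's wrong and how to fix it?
Bug: 'stock != 375' is unknown when stock is NULL, so NULL rows are silently excluded

Fix: Add an explicit OR stock IS NULL to include the missing-value rows

Corrected query:
SELECT id, name, stock FROM products WHERE stock != 375 OR stock IS NULL

Result:
id | name   | stock
---+--------+------
1  | Shelf  | 439  
2  | Webcam | NULL 
4  | Gloves | 382  
5  | Trowel | 224  
6  | Rake   | 63   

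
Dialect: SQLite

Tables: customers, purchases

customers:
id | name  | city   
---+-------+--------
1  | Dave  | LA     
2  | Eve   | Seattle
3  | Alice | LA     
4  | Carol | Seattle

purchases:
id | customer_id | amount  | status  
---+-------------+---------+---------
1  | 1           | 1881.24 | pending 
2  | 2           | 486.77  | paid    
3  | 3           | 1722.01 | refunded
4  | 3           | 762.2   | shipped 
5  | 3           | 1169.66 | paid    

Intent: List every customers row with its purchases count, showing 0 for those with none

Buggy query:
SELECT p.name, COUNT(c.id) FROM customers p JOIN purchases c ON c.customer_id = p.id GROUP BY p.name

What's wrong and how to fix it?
Bug: INNER JOIN drops customers rows that have no matching purchases rows

Fix: Switch to LEFT JOIN to retain unmatched parent rows

Corrected query:
SELECT p.name, COUNT(c.id) FROM customers p LEFT JOIN purchases c ON c.customer_id = p.id GROUP BY p.name

Result:
name  | COUNT(c.id)
------+------------
Alice | 3          
Carol | 0          
Dave  | 1          
Eve   | 1          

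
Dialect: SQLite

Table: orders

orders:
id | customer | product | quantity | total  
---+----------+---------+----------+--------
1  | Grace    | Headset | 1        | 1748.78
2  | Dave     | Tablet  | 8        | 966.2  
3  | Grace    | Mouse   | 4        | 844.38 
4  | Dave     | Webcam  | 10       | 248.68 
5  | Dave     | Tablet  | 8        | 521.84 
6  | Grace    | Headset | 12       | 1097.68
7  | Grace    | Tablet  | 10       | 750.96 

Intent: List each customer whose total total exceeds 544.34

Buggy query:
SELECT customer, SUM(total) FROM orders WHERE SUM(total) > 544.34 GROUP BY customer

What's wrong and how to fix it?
Bug: SUM(total) is an aggregate, but WHERE filters rows before aggregation

Fix: Move the aggregate condition to a HAVING clause

Corrected query:
SELECT customer, SUM(total) FROM orders GROUP BY customer HAVING SUM(total) > 544.34

Result:
customer | SUM(total)
---------+-----------
Dave     | 1736.72   
Grace    | 4441.8    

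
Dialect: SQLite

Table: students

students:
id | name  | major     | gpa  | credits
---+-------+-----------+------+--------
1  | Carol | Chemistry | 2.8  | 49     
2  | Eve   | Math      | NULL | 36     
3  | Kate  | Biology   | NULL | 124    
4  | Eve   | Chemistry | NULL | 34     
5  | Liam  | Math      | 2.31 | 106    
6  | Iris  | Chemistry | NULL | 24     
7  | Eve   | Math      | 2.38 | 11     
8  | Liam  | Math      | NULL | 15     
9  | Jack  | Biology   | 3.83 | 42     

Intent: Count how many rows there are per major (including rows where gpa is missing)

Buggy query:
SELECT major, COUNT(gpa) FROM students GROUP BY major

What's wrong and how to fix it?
Bug: COUNT(column) counts non-NULL values only; rows with NULL gpa aren't counted

Fix: Use COUNT(*) to count all rows regardless of NULL

Corrected query:
SELECT major, COUNT(*) FROM students GROUP BY major

Result:
major     | COUNT(*)
----------+---------
Biology   | 2       
Chemistry | 3       
Math      | 4       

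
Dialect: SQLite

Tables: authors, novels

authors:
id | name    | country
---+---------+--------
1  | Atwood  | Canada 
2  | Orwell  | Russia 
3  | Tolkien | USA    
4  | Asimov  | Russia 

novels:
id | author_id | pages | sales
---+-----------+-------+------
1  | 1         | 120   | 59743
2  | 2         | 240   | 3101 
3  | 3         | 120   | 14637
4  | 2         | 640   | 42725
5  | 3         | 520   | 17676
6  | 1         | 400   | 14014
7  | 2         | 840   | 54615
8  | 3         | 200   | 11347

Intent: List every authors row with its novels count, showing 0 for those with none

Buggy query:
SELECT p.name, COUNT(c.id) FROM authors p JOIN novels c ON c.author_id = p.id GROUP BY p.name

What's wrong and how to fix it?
Bug: INNER JOIN drops authors rows that have no matching novels rows

Fix: Switch to LEFT JOIN to retain unmatched parent rows

Corrected query:
SELECT p.name, COUNT(c.id) FROM authors p LEFT JOIN novels c ON c.author_id = p.id GROUP BY p.name

Result:
name    | COUNT(c.id)
--------+------------
Asimov  | 0          
Atwood  | 2          
Orwell  | 3          
Tolkien | 3          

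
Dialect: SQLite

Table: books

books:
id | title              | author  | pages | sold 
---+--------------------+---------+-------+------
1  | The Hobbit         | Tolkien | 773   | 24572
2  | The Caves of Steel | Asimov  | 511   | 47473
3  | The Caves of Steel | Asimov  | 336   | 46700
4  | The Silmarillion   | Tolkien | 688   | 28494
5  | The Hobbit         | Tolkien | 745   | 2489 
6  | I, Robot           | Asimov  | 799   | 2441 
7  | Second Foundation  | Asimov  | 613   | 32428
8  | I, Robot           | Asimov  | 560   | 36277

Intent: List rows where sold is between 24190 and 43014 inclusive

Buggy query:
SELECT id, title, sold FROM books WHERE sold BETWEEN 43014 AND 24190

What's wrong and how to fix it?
Bug: BETWEEN expects the lower bound first; with 43014 AND 24190 the range is empty

Fix: Write BETWEEN 24190 AND 43014

Corrected query:
SELECT id, title, sold FROM books WHERE sold BETWEEN 24190 AND 43014

Result:
id | title             | sold 
---+-------------------+------
1  | The Hobbit        | 24572
4  | The Silmarillion  | 28494
7  | Second Foundation | 32428
8  | I, Robot          | 36277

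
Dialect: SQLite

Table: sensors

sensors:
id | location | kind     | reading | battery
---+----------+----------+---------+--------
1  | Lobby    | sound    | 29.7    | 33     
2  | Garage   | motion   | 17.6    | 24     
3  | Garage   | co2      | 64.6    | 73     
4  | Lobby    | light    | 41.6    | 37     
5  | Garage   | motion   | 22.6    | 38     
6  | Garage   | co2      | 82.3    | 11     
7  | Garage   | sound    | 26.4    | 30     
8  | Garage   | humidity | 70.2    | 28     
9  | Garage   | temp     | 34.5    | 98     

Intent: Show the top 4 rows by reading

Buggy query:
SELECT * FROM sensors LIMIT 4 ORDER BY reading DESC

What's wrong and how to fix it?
Bug: LIMIT must come after ORDER BY

Fix: Sort with ORDER BY, then apply LIMIT

Corrected query:
SELECT * FROM sensors ORDER BY reading DESC LIMIT 4

Result:
id | location | kind     | reading | battery
---+----------+----------+---------+--------
6  | Garage   | co2      | 82.3    | 11     
8  | Garage   | humidity | 70.2    | 28     
3  | Garage   | co2      | 64.6    | 73     
4  | Lobby    | light    | 41.6    | 37     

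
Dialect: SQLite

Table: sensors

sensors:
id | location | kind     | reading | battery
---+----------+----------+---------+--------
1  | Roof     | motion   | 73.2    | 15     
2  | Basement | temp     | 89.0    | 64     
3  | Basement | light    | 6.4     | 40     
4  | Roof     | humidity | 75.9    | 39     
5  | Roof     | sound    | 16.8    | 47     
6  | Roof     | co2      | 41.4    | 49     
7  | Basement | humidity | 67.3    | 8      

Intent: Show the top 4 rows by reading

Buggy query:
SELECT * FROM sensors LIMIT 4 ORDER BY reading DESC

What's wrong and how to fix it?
Bug: LIMIT must come after ORDER BY

Fix: Sort with ORDER BY, then apply LIMIT

Corrected query:
SELECT * FROM sensors ORDER BY reading DESC LIMIT 4

Result:
id | location | kind     | reading | battery
---+----------+----------+---------+--------
2  | Basement | temp     | 89      | 64     
4  | Roof     | humidity | 75.9    | 39     
1  | Roof     | motion   | 73.2    | 15     
7  | Basement | humidity | 67.3    | 8      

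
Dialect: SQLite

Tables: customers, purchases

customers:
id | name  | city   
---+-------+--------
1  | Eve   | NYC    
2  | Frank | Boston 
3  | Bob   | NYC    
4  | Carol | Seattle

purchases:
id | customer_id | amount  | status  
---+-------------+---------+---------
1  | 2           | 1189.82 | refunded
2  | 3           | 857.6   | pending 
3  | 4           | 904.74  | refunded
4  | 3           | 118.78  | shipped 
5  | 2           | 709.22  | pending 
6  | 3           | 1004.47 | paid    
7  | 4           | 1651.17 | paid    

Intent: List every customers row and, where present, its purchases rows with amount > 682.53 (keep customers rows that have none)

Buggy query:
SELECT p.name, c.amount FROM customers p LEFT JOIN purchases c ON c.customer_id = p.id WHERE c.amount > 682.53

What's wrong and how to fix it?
Bug: A WHERE condition on the right-hand table after LEFT JOIN drops unmatched parents

Fix: Move the right-table condition into the ON clause so unmatched parents are kept

Corrected query:
SELECT p.name, c.amount FROM customers p LEFT JOIN purchases c ON c.customer_id = p.id AND c.amount > 682.53

Result:
name  | amount 
------+--------
Eve   | NULL   
Frank | 709.22 
Frank | 1189.82
Bob   | 857.6  
Bob   | 1004.47
Carol | 904.74 
Carol | 1651.17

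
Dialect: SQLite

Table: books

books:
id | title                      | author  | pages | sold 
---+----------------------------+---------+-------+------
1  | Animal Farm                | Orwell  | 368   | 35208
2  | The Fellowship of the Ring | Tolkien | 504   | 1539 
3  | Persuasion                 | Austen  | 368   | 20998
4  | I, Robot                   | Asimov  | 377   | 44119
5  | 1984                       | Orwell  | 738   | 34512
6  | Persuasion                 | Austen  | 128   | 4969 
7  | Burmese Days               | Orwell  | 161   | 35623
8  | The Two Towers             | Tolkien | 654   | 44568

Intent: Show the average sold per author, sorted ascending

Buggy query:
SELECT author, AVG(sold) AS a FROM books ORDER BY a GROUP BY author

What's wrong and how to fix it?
Bug: GROUP BY must precede ORDER BY

Fix: Move ORDER BY to the end, after GROUP BY

Corrected query:
SELECT author, AVG(sold) AS a FROM books GROUP BY author ORDER BY a

Result:
author  | a           
--------+-------------
Austen  | 12983.5     
Tolkien | 23053.5     
Orwell  | 35114.333333
Asimov  | 44119       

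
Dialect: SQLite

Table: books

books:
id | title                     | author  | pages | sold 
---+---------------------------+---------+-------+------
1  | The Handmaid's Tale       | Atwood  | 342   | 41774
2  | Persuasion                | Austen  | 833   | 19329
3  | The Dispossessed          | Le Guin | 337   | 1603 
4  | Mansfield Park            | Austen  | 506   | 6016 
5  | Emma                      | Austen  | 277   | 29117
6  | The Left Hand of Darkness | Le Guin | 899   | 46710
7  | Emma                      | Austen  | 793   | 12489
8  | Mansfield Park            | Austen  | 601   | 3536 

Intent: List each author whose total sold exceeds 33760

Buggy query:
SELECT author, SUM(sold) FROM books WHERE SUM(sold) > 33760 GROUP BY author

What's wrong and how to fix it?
Bug: Aggregate functions cannot appear in a WHERE clause

Fix: Move the aggregate condition to a HAVING clause

Corrected query:
SELECT author, SUM(sold) FROM books GROUP BY author HAVING SUM(sold) > 33760

Result:
author  | SUM(sold)
--------+----------
Atwood  | 41774    
Austen  | 70487    
Le Guin | 48313    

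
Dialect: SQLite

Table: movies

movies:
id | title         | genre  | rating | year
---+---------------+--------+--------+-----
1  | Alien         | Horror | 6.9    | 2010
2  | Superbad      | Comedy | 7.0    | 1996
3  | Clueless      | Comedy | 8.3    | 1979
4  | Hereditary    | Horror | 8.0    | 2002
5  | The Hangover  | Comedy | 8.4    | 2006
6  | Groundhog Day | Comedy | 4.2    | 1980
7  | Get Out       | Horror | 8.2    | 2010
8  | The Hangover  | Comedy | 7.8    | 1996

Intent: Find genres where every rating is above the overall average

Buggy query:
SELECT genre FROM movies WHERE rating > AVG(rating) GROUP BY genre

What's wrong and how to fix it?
Bug: WHERE evaluates per row before aggregation, so AVG() is unavailable

Fix: Use a subquery for AVG and a HAVING MIN(...) filter so the condition holds for every row in the group

Corrected query:
SELECT genre FROM movies GROUP BY genre HAVING MIN(rating) > (SELECT AVG(rating) FROM movies)

Result:
(no rows)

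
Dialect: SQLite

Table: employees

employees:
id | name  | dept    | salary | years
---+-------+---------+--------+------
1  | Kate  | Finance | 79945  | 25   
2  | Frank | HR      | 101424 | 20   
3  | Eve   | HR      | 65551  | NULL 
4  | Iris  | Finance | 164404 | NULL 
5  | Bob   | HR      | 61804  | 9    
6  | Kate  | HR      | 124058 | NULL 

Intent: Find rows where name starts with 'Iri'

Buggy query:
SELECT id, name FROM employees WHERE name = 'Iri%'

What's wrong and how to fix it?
Bug: '=' compares the literal string including the % character; pattern matching needs LIKE

Fix: Replace '=' with LIKE so 'Iri%' is treated as a pattern

Corrected query:
SELECT id, name FROM employees WHERE name LIKE 'Iri%'

Result:
id | name
---+-----
4  | Iris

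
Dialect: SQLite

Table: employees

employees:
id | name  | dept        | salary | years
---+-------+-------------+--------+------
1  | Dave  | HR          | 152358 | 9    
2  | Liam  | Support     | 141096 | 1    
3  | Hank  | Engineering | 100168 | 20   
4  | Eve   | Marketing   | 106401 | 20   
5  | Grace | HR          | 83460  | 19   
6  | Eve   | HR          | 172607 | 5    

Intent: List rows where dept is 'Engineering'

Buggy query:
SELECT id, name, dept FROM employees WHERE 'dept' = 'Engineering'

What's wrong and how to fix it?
Bug: Single quotes denote string literals in SQL; the column name is being compared as a constant string

Fix: Remove the quotes around the column name (or use double quotes for an identifier)

Corrected query:
SELECT id, name, dept FROM employees WHERE dept = 'Engineering'

Result:
id | name | dept       
---+------+------------
3  | Hank | Engineering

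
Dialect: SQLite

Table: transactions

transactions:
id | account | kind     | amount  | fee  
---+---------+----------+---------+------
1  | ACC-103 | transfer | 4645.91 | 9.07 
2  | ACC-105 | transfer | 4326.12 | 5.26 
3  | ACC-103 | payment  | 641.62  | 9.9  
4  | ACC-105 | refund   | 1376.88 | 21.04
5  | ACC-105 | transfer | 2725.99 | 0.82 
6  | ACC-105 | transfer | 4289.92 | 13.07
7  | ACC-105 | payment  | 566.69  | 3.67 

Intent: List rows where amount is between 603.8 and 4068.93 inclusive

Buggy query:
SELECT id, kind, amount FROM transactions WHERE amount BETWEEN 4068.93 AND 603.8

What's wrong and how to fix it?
Bug: The bounds are reversed; BETWEEN a AND b requires a <= b to match anything

Fix: Swap the bounds so the smaller value comes first

Corrected query:
SELECT id, kind, amount FROM transactions WHERE amount BETWEEN 603.8 AND 4068.93

Result:
id | kind     | amount 
---+----------+--------
3  | payment  | 641.62 
4  | refund   | 1376.88
5  | transfer | 2725.99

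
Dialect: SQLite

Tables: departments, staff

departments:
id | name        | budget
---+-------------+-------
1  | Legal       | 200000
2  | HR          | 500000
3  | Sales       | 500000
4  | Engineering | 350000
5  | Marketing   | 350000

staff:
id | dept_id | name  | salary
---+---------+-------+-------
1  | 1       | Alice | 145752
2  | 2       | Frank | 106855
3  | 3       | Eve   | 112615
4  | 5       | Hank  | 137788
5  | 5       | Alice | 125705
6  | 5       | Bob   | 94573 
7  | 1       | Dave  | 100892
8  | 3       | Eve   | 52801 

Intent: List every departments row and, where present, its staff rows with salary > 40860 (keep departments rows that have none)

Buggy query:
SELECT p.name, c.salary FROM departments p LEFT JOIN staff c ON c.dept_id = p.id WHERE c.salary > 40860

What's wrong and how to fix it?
Bug: A WHERE condition on the right-hand table after LEFT JOIN drops unmatched parents

Fix: Put 'c.salary > 40860' in the JOIN's ON clause instead of WHERE

Corrected query:
SELECT p.name, c.salary FROM departments p LEFT JOIN staff c ON c.dept_id = p.id AND c.salary > 40860

Result:
name        | salary
------------+-------
Legal       | 100892
Legal       | 145752
HR          | 106855
Sales       | 52801 
Sales       | 112615
Engineering | NULL  
Marketing   | 94573 
Marketing   | 125705
Marketing   | 137788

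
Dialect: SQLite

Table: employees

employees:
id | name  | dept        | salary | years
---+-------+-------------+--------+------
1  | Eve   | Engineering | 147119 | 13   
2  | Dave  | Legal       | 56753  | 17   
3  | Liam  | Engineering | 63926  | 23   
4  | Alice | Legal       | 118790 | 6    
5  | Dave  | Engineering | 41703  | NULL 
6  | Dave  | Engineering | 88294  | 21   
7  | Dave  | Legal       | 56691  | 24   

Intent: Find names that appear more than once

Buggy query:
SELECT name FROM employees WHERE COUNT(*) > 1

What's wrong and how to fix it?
Bug: WHERE can't reference COUNT(*); aggregates are computed after WHERE

Fix: GROUP BY name, then filter groups with HAVING COUNT(*) > 1

Corrected query:
SELECT name FROM employees GROUP BY name HAVING COUNT(*) > 1

Result:
name
----
Dave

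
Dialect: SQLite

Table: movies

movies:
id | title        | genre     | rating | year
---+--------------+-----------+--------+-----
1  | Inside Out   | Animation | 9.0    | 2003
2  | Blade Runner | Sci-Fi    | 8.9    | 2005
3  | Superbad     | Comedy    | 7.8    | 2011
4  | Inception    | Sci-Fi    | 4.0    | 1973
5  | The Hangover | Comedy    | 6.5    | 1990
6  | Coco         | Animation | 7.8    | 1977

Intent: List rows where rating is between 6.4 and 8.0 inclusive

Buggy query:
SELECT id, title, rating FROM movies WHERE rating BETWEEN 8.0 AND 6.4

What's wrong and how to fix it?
Bug: BETWEEN expects the lower bound first; with 8.0 AND 6.4 the range is empty

Fix: Swap the bounds so the smaller value comes first

Corrected query:
SELECT id, title, rating FROM movies WHERE rating BETWEEN 6.4 AND 8.0

Result:
id | title        | rating
---+--------------+-------
3  | Superbad     | 7.8   
5  | The Hangover | 6.5   
6  | Coco         | 7.8   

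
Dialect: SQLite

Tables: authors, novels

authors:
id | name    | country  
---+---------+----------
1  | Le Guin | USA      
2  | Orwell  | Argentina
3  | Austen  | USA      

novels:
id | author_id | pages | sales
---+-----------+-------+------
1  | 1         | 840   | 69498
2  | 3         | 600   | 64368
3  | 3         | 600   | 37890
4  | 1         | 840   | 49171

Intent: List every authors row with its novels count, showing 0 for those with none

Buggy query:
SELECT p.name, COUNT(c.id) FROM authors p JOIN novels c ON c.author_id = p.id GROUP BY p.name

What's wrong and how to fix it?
Bug: INNER JOIN drops authors rows that have no matching novels rows

Fix: Switch to LEFT JOIN to retain unmatched parent rows

Corrected query:
SELECT p.name, COUNT(c.id) FROM authors p LEFT JOIN novels c ON c.author_id = p.id GROUP BY p.name

Result:
name    | COUNT(c.id)
--------+------------
Austen  | 2          
Le Guin | 2          
Orwell  | 0          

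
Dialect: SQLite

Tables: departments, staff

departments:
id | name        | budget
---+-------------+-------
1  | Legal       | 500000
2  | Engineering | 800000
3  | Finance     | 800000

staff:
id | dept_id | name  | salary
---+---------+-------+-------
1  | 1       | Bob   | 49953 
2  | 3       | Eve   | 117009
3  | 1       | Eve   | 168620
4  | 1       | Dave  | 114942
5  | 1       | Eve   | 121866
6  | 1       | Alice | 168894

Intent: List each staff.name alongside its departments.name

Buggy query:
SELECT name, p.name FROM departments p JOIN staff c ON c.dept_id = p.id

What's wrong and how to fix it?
Bug: Both tables have a 'name' column; the unqualified reference is ambiguous

Fix: Qualify the column with its table alias (c.name)

Corrected query:
SELECT c.name, p.name FROM departments p JOIN staff c ON c.dept_id = p.id

Result:
name  | name   
------+--------
Bob   | Legal  
Eve   | Finance
Eve   | Legal  
Dave  | Legal  
Eve   | Legal  
Alice | Legal  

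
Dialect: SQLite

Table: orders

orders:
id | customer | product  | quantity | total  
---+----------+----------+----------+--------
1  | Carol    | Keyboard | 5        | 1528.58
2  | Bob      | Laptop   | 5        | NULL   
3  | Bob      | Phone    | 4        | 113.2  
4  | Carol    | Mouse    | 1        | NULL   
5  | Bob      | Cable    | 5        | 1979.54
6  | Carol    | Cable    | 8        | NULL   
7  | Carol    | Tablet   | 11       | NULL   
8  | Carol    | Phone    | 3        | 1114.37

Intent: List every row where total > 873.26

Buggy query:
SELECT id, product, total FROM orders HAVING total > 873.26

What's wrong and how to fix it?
Bug: HAVING filters the output of aggregation, but this query has no GROUP BY and no aggregate functions, so SQLite rejects it (HAVING clause on a non-aggregate query); the condition here is per row

Fix: Replace HAVING with WHERE since the condition applies to individual rows

Corrected query:
SELECT id, product, total FROM orders WHERE total > 873.26

Result:
id | product  | total  
---+----------+--------
1  | Keyboard | 1528.58
5  | Cable    | 1979.54
8  | Phone    | 1114.37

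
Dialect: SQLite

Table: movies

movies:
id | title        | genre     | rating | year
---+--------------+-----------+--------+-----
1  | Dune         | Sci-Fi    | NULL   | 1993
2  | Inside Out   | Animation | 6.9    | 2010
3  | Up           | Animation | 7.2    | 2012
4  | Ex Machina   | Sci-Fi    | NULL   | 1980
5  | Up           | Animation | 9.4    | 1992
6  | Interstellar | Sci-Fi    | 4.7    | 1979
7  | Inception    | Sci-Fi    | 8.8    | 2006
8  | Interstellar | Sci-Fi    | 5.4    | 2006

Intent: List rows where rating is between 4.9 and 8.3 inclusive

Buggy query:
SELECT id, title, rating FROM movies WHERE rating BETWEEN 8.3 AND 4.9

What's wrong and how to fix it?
Bug: The bounds are reversed; BETWEEN a AND b requires a <= b to match anything

Fix: Swap the bounds so the smaller value comes first

Corrected query:
SELECT id, title, rating FROM movies WHERE rating BETWEEN 4.9 AND 8.3

Result:
id | title        | rating
---+--------------+-------
2  | Inside Out   | 6.9   
3  | Up           | 7.2   
8  | Interstellar | 5.4   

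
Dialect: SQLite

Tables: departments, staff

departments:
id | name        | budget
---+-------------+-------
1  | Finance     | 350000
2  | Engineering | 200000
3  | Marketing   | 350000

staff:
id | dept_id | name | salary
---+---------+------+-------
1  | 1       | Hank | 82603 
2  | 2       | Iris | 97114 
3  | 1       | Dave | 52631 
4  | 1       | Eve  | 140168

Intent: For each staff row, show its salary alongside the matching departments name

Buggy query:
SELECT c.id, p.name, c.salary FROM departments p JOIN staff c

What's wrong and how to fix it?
Bug: Missing join condition: each staff row is matched to all departments rows instead of just its own

Fix: Specify the join condition linking the foreign key to the parent id

Corrected query:
SELECT c.id, p.name, c.salary FROM departments p JOIN staff c ON c.dept_id = p.id

Result:
id | name        | salary
---+-------------+-------
1  | Finance     | 82603 
2  | Engineering | 97114 
3  | Finance     | 52631 
4  | Finance     | 140168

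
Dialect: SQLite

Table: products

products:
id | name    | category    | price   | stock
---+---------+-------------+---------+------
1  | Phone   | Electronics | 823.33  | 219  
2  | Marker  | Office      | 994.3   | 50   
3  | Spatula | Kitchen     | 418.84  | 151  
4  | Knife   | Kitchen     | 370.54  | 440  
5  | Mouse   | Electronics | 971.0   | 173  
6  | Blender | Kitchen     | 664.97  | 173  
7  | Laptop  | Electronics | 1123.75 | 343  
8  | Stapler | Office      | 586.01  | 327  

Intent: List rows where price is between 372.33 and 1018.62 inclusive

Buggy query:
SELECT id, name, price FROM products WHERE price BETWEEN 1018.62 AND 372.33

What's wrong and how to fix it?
Bug: BETWEEN expects the lower bound first; with 1018.62 AND 372.33 the range is empty

Fix: Swap the bounds so the smaller value comes first

Corrected query:
SELECT id, name, price FROM products WHERE price BETWEEN 372.33 AND 1018.62

Result:
id | name    | price 
---+---------+-------
1  | Phone   | 823.33
2  | Marker  | 994.3 
3  | Spatula | 418.84
5  | Mouse   | 971   
6  | Blender | 664.97
8  | Stapler | 586.01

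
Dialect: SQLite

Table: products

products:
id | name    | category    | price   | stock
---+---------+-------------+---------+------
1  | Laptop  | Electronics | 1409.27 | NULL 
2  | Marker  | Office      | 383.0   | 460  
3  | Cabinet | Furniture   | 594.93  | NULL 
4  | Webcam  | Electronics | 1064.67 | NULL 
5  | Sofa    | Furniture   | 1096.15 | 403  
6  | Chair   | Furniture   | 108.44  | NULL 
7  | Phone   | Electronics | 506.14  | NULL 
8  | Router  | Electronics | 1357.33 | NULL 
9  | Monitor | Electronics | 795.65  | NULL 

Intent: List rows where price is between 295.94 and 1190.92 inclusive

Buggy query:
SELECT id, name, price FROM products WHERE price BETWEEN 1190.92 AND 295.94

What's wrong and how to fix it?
Bug: BETWEEN expects the lower bound first; with 1190.92 AND 295.94 the range is empty

Fix: Write BETWEEN 295.94 AND 1190.92

Corrected query:
SELECT id, name, price FROM products WHERE price BETWEEN 295.94 AND 1190.92

Result:
id | name    | price  
---+---------+--------
2  | Marker  | 383    
3  | Cabinet | 594.93 
4  | Webcam  | 1064.67
5  | Sofa    | 1096.15
7  | Phone   | 506.14 
9  | Monitor | 795.65 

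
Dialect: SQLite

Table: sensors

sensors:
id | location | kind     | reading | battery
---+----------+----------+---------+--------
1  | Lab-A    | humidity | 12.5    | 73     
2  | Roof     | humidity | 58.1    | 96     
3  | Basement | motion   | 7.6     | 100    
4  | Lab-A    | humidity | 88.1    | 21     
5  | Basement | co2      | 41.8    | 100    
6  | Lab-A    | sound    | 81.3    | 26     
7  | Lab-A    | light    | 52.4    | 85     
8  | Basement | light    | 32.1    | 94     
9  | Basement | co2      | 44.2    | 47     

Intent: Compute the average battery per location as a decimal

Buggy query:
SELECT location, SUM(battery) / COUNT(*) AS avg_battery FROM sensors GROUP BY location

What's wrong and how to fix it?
Bug: Both operands are integers, so '/' performs integer division and truncates

Fix: Multiply by 1.0 (or CAST to REAL) to force floating-point division

Corrected query:
SELECT location, SUM(battery) * 1.0 / COUNT(*) AS avg_battery FROM sensors GROUP BY location

Result:
location | avg_battery
---------+------------
Basement | 85.25      
Lab-A    | 51.25      
Roof     | 96         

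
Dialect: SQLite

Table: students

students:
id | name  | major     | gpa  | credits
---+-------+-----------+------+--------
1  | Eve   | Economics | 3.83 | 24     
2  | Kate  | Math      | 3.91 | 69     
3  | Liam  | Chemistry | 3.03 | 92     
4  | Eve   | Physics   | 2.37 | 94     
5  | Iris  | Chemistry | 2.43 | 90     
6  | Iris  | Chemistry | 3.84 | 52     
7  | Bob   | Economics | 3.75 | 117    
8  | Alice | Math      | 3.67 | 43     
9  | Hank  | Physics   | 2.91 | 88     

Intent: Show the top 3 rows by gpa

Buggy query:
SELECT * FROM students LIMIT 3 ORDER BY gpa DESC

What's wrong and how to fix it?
Bug: LIMIT must come after ORDER BY

Fix: Swap the clauses: ORDER BY first, then LIMIT

Corrected query:
SELECT * FROM students ORDER BY gpa DESC LIMIT 3

Result:
id | name | major     | gpa  | credits
---+------+-----------+------+--------
2  | Kate | Math      | 3.91 | 69     
6  | Iris | Chemistry | 3.84 | 52     
1  | Eve  | Economics | 3.83 | 24     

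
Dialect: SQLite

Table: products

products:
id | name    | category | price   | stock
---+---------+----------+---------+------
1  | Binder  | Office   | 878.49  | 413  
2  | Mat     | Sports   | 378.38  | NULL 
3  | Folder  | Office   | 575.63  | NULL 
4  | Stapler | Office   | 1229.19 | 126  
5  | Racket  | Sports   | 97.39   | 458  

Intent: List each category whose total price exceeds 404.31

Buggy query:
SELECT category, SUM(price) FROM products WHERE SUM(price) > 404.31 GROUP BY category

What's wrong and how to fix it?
Bug: Aggregate functions cannot appear in a WHERE clause

Fix: Use HAVING (which filters groups after aggregation) instead of WHERE

Corrected query:
SELECT category, SUM(price) FROM products GROUP BY category HAVING SUM(price) > 404.31

Result:
category | SUM(price)
---------+-----------
Office   | 2683.31   
Sports   | 475.77    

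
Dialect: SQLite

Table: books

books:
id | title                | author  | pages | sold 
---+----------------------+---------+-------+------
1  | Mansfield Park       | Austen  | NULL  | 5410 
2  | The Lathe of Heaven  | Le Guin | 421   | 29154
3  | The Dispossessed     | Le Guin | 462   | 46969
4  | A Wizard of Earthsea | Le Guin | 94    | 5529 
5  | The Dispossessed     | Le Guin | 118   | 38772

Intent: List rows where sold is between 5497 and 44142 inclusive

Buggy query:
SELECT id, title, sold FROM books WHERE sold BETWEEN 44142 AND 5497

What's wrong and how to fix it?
Bug: BETWEEN expects the lower bound first; with 44142 AND 5497 the range is empty

Fix: Write BETWEEN 5497 AND 44142

Corrected query:
SELECT id, title, sold FROM books WHERE sold BETWEEN 5497 AND 44142

Result:
id | title                | sold 
---+----------------------+------
2  | The Lathe of Heaven  | 29154
4  | A Wizard of Earthsea | 5529 
5  | The Dispossessed     | 38772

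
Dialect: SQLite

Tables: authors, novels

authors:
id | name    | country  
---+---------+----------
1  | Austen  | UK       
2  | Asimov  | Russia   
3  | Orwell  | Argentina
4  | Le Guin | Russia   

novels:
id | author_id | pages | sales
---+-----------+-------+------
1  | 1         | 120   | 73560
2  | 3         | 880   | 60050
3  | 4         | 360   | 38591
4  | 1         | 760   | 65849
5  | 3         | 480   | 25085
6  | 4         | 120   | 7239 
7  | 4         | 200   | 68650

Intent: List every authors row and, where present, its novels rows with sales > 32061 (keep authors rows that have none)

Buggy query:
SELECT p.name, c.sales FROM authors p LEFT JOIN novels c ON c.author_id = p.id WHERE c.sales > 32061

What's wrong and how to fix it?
Bug: A WHERE condition on the right-hand table after LEFT JOIN drops unmatched parents

Fix: Move the right-table condition into the ON clause so unmatched parents are kept

Corrected query:
SELECT p.name, c.sales FROM authors p LEFT JOIN novels c ON c.author_id = p.id AND c.sales > 32061

Result:
name    | sales
--------+------
Austen  | 65849
Austen  | 73560
Asimov  | NULL 
Orwell  | 60050
Le Guin | 38591
Le Guin | 68650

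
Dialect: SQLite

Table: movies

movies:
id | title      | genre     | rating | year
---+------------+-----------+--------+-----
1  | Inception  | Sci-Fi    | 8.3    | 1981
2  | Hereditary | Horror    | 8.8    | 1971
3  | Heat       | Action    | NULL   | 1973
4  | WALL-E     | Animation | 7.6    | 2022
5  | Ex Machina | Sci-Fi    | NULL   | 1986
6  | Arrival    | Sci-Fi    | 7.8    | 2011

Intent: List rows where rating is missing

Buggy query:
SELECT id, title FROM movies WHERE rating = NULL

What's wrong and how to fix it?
Bug: Comparing to NULL with '=' never matches; NULL = NULL is unknown, not true

Fix: Replace '= NULL' with 'IS NULL'

Corrected query:
SELECT id, title FROM movies WHERE rating IS NULL

Result:
id | title     
---+-----------
3  | Heat      
5  | Ex Machina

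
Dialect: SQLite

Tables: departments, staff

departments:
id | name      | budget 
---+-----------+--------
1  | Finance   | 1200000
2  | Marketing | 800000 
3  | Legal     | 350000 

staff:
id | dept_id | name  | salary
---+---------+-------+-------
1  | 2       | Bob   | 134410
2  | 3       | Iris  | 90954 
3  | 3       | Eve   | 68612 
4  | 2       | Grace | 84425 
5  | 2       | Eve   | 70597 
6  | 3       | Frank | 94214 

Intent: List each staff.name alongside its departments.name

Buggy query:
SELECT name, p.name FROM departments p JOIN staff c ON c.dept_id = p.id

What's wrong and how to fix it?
Bug: Both tables have a 'name' column; the unqualified reference is ambiguous

Fix: Qualify the column with its table alias (c.name)

Corrected query:
SELECT c.name, p.name FROM departments p JOIN staff c ON c.dept_id = p.id

Result:
name  | name     
------+----------
Bob   | Marketing
Iris  | Legal    
Eve   | Legal    
Grace | Marketing
Eve   | Marketing
Frank | Legal    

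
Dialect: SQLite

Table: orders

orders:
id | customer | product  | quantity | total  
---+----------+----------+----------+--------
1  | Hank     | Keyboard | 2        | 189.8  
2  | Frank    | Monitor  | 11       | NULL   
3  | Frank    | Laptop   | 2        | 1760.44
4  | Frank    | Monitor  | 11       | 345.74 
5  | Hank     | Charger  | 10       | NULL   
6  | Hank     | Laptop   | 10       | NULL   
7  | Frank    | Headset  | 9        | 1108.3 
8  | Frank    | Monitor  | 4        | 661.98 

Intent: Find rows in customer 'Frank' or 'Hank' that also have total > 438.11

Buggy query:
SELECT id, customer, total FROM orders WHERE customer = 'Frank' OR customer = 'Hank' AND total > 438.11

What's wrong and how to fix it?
Bug: AND binds tighter than OR, so this parses as customer = 'Frank' OR (customer = 'Hank' AND total > 438.11)

Fix: Add parentheses around the OR so the AND applies to both alternatives

Corrected query:
SELECT id, customer, total FROM orders WHERE (customer = 'Frank' OR customer = 'Hank') AND total > 438.11

Result:
id | customer | total  
---+----------+--------
3  | Frank    | 1760.44
7  | Frank    | 1108.3 
8  | Frank    | 661.98 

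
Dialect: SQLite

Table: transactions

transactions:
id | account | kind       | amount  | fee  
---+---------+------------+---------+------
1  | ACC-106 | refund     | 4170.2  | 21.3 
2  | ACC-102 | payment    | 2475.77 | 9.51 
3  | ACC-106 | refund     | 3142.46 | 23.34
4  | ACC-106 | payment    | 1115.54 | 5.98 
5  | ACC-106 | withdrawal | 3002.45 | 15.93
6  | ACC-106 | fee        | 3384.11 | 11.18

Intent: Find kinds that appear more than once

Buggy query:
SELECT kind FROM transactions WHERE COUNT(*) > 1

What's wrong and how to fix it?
Bug: WHERE can't reference COUNT(*); aggregates are computed after WHERE

Fix: Group first, then use HAVING for the count condition

Corrected query:
SELECT kind FROM transactions GROUP BY kind HAVING COUNT(*) > 1

Result:
kind   
-------
payment
refund 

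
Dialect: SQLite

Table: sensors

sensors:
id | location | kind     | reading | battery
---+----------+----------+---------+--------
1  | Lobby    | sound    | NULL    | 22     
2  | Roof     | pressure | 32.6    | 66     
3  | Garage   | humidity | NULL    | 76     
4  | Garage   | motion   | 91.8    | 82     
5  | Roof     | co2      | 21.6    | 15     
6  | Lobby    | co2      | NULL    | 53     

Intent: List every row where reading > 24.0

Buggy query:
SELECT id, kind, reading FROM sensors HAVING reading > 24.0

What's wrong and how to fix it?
Bug: This is a non-aggregate query (no GROUP BY, no aggregates), so in SQLite the HAVING clause is invalid here; a row-level condition belongs in WHERE

Fix: Use WHERE for row-level filtering

Corrected query:
SELECT id, kind, reading FROM sensors WHERE reading > 24.0

Result:
id | kind     | reading
---+----------+--------
2  | pressure | 32.6   
4  | motion   | 91.8   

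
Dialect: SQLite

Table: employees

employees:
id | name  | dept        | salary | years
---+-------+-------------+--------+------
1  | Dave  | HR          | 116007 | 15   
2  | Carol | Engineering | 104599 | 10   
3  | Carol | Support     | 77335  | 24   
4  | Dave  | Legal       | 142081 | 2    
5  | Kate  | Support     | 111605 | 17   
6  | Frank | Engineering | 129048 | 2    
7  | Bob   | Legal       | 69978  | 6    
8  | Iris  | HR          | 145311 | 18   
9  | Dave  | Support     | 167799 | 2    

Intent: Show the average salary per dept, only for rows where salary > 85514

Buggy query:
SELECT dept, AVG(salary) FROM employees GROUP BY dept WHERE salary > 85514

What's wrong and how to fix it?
Bug: Row-level WHERE must come before GROUP BY in the clause order

Fix: Move the WHERE clause before GROUP BY

Corrected query:
SELECT dept, AVG(salary) FROM employees WHERE salary > 85514 GROUP BY dept

Result:
dept        | AVG(salary)
------------+------------
Engineering | 116823.5   
HR          | 130659     
Legal       | 142081     
Support     | 139702     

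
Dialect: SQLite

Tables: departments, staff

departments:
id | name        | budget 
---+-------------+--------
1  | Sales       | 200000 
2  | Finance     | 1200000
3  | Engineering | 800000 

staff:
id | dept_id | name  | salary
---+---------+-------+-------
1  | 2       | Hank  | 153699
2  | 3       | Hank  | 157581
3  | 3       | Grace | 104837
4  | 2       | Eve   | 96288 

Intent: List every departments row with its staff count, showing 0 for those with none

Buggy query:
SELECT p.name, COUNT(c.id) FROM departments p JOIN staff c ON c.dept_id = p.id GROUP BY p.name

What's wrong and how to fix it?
Bug: INNER JOIN drops departments rows that have no matching staff rows

Fix: Switch to LEFT JOIN to retain unmatched parent rows

Corrected query:
SELECT p.name, COUNT(c.id) FROM departments p LEFT JOIN staff c ON c.dept_id = p.id GROUP BY p.name

Result:
name        | COUNT(c.id)
------------+------------
Engineering | 2          
Finance     | 2          
Sales       | 0          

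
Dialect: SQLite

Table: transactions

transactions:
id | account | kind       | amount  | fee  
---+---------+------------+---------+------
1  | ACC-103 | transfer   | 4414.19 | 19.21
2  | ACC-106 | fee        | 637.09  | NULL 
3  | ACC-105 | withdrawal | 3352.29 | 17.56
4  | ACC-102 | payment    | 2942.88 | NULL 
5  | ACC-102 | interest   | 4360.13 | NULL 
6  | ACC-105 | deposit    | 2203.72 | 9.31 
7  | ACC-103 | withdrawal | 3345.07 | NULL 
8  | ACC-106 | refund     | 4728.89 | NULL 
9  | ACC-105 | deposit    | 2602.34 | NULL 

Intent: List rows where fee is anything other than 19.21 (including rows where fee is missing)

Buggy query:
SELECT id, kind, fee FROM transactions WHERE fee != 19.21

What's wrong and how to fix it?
Bug: Inequality against NULL is unknown, not true; rows with NULL are dropped

Fix: Add an explicit OR fee IS NULL to include the missing-value rows

Corrected query:
SELECT id, kind, fee FROM transactions WHERE fee != 19.21 OR fee IS NULL

Result:
id | kind       | fee  
---+------------+------
2  | fee        | NULL 
3  | withdrawal | 17.56
4  | payment    | NULL 
5  | interest   | NULL 
6  | deposit    | 9.31 
7  | withdrawal | NULL 
8  | refund     | NULL 
9  | deposit    | NULL 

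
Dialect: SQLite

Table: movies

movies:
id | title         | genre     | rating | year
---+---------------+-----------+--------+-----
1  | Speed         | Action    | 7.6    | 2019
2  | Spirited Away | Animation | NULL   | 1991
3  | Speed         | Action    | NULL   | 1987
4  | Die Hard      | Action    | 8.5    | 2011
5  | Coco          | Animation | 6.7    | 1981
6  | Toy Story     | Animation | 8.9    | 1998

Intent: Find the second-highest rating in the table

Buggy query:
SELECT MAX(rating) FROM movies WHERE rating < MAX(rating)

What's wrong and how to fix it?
Bug: The inner MAX is an aggregate inside WHERE, which is not allowed

Fix: Put the inner MAX in a scalar subquery

Corrected query:
SELECT MAX(rating) FROM movies WHERE rating < (SELECT MAX(rating) FROM movies)

Result:
MAX(rating)
-----------
8.5        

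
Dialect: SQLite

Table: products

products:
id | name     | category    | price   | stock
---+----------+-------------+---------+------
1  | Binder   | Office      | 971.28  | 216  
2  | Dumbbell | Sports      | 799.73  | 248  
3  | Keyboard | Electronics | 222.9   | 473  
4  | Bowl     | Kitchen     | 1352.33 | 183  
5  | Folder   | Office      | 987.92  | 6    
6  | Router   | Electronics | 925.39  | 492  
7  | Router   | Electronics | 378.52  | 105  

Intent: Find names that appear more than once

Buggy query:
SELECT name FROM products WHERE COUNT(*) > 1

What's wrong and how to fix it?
Bug: COUNT(*) is an aggregate and cannot be used in WHERE

Fix: Group first, then use HAVING for the count condition

Corrected query:
SELECT name FROM products GROUP BY name HAVING COUNT(*) > 1

Result:
name  
------
Router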